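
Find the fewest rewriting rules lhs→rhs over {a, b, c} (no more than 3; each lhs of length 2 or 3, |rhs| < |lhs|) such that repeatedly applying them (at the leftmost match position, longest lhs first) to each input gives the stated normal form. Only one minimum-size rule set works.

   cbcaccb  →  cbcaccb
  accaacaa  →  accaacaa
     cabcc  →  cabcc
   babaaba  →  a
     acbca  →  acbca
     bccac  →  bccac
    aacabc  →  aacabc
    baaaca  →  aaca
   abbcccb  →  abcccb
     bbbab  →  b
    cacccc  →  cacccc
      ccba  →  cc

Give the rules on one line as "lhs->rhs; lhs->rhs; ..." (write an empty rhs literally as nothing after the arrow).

  | cbcaccb
  | accaacaa
  | cabcc
  | babaaba => baaba => aba => a

ba->; bb->b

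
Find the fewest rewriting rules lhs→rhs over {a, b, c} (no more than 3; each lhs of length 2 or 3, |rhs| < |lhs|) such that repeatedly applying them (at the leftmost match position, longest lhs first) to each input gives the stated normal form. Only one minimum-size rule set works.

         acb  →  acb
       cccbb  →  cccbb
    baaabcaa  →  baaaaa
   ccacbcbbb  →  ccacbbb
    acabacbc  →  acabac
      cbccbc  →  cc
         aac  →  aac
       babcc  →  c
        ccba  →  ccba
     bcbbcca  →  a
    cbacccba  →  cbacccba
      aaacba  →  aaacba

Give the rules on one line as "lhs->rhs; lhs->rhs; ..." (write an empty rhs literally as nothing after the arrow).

bab->b; bc->

  | acb
  | cccbb
  | baaabcaa => baaaaa
  | ccacbcbbb => ccacbbb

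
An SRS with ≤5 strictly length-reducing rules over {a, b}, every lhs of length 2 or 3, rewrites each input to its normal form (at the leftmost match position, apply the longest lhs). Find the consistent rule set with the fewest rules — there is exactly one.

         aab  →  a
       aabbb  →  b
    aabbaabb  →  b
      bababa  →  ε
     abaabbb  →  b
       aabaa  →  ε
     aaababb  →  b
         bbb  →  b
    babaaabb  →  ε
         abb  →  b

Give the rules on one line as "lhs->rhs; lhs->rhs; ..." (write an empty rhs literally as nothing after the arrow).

  | aab => a
  | aabbb => abb => b
  | aabbaabb => abaabb => bbabb => babb => bb => b
  | bababa => baba => ba => ε

ab->; aba->bb; ba->; bb->b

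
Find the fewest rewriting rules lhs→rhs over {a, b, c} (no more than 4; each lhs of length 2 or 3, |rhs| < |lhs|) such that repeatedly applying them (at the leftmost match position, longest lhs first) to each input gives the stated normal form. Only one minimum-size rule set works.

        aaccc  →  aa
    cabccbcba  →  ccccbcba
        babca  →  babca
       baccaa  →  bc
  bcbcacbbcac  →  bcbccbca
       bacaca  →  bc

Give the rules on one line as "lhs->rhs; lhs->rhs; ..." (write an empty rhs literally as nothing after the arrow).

  | aaccc => aacc => aac => aa
  | cabccbcba => ccccbcba
  | babca
  | baccaa => bacaa => baaa => bc

aaa->c; ac->a; cab->cc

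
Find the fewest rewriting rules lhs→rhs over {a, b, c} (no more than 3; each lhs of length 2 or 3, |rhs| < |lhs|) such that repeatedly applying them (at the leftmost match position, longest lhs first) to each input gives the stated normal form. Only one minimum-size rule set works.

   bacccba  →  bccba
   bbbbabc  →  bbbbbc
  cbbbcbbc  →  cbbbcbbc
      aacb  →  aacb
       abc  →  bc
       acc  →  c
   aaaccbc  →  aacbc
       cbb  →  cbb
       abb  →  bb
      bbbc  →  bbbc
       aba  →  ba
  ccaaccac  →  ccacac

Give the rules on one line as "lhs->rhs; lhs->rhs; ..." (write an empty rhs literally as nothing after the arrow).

  | bacccba => bccba
  | bbbbabc => bbbbbc
  | cbbbcbbc
  | aacb

ab->b; acc->c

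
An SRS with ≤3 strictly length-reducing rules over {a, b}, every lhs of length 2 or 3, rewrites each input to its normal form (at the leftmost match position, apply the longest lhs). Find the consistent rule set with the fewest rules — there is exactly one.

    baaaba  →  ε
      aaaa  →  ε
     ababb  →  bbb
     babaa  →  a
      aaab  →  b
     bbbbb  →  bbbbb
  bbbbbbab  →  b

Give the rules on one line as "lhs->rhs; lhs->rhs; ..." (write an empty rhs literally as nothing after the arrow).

aa->; ab->b; bba->aa

  | baaaba => baba => bba => aa => ε
  | aaaa => aa => ε
  | ababb => babb => bbb
  | babaa => bbaa => aaa => a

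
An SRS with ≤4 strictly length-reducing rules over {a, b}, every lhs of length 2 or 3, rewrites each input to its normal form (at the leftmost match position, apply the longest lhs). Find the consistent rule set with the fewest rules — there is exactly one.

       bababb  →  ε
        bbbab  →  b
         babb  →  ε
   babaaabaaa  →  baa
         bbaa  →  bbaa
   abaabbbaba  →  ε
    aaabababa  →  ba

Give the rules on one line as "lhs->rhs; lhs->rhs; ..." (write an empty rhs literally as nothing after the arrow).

aaa->aa; ab->b; aba->; bbb->

  | bababb => bbb => ε
  | bbbab => ab => b
  | babb => bbb => ε
  | babaaabaaa => baabaaa => baaa => baa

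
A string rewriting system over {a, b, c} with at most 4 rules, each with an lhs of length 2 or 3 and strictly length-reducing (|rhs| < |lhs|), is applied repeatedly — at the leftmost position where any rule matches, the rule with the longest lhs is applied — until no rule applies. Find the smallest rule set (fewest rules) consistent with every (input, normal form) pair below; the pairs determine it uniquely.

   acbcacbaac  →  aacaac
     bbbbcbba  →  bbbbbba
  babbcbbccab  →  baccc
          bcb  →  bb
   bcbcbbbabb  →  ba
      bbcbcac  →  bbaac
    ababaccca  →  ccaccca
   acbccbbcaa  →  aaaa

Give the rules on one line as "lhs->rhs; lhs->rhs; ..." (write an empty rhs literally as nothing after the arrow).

ab->c; bab->ba; cb->b; cbc->a

  | acbcacbaac => aaacbaac => aaabaac => aacaac
  | bbbbcbba => bbbbbba
  | babbcbbccab => babcbbccab => bacbbccab => babbccab => babccab => baccab => baccc
  | bcb => bb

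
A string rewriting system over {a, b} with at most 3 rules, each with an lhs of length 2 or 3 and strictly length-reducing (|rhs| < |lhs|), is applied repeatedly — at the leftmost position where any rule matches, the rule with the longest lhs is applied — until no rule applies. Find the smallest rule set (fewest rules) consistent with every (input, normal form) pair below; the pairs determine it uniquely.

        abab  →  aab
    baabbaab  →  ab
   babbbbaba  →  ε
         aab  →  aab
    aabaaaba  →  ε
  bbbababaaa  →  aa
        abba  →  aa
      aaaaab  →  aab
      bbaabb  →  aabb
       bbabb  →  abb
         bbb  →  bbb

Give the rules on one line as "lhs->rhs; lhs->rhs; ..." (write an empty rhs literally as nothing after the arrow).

aaa->; ba->a

  | abab => aab
  | baabbaab => aabbaab => aabaab => aaaab => ab
  | babbbbaba => abbbbaba => abbbaba => abbaba => ababa => aaba => aaa => ε
  | aab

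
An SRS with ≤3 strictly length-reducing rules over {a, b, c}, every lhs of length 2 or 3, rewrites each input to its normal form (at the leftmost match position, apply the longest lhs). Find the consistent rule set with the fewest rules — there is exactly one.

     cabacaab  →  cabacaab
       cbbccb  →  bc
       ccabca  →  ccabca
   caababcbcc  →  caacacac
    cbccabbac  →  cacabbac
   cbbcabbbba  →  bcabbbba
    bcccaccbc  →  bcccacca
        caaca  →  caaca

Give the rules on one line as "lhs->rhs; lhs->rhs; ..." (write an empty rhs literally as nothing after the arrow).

  | cabacaab
  | cbbccb => bccb => bc
  | ccabca
  | caababcbcc => caacacbcc => caacacac

bab->ca; cb->; cbc->ca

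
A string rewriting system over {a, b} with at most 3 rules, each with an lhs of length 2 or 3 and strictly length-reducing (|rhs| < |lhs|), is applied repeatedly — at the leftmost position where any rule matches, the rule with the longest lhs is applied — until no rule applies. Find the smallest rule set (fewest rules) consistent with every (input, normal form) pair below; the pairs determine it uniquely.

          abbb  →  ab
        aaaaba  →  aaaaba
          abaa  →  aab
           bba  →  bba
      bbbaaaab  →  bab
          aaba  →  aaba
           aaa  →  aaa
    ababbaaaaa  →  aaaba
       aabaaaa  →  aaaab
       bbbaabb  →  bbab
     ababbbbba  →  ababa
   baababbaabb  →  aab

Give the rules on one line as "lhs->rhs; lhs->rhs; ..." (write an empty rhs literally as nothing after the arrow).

  | abbb => abb => ab
  | aaaaba
  | abaa => aab
  | bba

abb->ab; baa->ab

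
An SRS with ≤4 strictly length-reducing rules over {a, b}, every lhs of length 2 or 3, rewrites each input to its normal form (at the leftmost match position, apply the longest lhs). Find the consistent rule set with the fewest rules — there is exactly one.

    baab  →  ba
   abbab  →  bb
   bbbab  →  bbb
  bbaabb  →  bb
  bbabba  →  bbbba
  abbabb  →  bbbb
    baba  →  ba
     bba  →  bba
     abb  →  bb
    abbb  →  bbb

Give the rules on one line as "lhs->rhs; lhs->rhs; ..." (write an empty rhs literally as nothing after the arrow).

aab->a; ab->; abb->bb

  | baab => ba
  | abbab => bbab => bb
  | bbbab => bbb
  | bbaabb => bbab => bb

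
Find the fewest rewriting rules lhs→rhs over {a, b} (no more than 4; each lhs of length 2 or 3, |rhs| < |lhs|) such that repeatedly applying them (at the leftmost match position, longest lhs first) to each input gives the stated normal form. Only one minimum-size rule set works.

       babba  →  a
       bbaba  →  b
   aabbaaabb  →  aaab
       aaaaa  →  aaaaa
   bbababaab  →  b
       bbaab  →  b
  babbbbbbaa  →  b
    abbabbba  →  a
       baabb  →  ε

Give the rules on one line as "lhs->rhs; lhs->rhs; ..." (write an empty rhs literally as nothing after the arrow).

  | babba => bbba => a
  | bbaba => baba => bba => ba => b
  | aabbaaabb => aabaaabb => aaabb => aaab
  | aaaaa

aba->; ba->b; bb->b; bbb->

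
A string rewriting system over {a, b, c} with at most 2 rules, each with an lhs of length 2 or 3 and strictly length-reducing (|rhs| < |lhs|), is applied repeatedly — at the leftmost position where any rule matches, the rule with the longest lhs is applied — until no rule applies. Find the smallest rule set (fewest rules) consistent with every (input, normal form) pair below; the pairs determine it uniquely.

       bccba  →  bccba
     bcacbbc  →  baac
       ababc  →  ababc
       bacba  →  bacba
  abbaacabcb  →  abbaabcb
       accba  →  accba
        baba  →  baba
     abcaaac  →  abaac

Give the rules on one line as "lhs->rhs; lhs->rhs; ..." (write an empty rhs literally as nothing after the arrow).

ca->; cbb->aa

  | bccba
  | bcacbbc => bcbbc => baac
  | ababc
  | bacba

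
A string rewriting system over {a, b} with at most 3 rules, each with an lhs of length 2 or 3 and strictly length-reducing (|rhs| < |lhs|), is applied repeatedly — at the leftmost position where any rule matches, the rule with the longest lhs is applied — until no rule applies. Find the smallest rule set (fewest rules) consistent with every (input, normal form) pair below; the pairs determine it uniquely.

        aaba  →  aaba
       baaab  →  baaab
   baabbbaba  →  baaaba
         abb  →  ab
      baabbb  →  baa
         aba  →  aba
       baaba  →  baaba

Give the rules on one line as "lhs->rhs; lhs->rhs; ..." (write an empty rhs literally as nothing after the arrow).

  | aaba
  | baaab
  | baabbbaba => baaaba
  | abb => ab

bb->b; bbb->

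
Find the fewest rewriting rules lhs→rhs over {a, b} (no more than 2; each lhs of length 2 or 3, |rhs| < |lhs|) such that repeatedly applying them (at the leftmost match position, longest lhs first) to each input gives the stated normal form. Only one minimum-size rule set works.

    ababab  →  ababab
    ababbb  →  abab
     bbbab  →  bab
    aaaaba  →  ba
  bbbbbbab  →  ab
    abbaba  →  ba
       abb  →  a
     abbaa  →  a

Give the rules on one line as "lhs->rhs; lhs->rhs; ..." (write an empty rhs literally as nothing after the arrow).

  | ababab
  | ababbb => abab
  | bbbab => bab
  | aaaaba => aaba => ba

aa->; bb->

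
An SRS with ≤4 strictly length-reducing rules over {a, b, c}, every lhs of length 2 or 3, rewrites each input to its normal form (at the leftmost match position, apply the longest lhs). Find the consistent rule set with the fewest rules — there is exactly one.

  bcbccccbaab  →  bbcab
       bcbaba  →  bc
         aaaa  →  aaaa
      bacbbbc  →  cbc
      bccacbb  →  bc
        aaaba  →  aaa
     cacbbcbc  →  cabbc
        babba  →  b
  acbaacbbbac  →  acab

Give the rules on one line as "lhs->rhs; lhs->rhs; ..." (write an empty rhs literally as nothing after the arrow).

  | bcbccccbaab => bcbbccbaab => bcccbaab => bbcbaab => bbcab
  | bcbaba => bcba => bc
  | aaaa
  | bacbbbc => cbbbc => cbc

ba->; cbb->c; cc->b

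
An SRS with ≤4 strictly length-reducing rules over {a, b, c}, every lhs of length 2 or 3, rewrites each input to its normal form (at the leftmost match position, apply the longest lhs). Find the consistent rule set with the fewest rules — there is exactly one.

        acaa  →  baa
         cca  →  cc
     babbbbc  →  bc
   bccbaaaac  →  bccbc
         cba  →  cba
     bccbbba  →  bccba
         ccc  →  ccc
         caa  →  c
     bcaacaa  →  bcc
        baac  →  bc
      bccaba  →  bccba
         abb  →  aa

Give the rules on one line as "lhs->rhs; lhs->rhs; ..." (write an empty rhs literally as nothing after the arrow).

ac->c; aca->ba; bb->a; ca->c

  | acaa => baa
  | cca => cc
  | babbbbc => baabbc => baaac => baac => bac => bc
  | bccbaaaac => bccbaaac => bccbaac => bccbac => bccbc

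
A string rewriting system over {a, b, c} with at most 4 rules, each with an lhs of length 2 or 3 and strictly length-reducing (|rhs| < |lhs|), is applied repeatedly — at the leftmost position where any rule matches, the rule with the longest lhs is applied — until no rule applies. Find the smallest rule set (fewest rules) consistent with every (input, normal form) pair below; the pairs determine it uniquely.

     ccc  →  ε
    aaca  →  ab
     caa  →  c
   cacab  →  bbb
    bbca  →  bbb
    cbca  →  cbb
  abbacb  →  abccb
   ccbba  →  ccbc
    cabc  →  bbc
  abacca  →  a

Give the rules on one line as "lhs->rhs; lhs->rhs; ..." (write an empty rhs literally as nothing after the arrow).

  | ccc => ε
  | aaca => aca => ab
  | caa => ba => c
  | cacab => bcab => bbb

aa->a; ba->c; ca->b; ccc->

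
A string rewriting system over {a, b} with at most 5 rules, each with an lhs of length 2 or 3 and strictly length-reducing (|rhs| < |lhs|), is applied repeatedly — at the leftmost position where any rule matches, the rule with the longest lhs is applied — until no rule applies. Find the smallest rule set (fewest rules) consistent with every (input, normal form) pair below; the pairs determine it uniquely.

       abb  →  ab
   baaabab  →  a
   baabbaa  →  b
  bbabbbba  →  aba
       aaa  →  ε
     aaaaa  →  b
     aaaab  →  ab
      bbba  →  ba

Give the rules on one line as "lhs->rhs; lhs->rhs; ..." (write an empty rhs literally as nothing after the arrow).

aa->b; aaa->; bab->a; bb->b

  | abb => ab
  | baaabab => bbab => bab => a
  | baabbaa => bbbbaa => bbbaa => bbaa => baa => bb => b
  | bbabbbba => babbbba => abbba => abba => aba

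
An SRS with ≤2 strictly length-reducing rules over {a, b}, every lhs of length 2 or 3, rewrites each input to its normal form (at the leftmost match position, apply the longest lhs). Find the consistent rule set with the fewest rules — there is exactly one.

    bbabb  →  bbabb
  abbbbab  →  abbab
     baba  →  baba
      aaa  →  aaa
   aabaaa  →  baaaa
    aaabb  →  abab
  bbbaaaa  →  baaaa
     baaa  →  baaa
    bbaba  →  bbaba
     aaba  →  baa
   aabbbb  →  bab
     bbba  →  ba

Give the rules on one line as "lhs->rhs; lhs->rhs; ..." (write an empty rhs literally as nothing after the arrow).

  | bbabb
  | abbbbab => abbab
  | baba
  | aaa

aab->ba; bbb->b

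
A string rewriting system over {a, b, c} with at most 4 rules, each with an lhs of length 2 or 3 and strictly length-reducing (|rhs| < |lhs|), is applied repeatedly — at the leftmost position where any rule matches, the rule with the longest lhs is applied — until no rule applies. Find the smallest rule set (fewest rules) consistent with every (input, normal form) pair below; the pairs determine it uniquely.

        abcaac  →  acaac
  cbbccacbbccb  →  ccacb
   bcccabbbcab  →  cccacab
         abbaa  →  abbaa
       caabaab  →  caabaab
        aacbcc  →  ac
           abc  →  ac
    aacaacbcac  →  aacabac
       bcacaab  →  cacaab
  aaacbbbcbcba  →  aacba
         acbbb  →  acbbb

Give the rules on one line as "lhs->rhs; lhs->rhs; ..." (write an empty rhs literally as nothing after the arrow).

acc->b; bc->c; ccb->ca

  | abcaac => acaac
  | cbbccacbbccb => cbccacbbccb => cccacbbccb => cccacbccb => cccacccb => cccbcb => ccacb
  | bcccabbbcab => cccabbbcab => cccabbcab => cccabcab => cccacab
  | abbaa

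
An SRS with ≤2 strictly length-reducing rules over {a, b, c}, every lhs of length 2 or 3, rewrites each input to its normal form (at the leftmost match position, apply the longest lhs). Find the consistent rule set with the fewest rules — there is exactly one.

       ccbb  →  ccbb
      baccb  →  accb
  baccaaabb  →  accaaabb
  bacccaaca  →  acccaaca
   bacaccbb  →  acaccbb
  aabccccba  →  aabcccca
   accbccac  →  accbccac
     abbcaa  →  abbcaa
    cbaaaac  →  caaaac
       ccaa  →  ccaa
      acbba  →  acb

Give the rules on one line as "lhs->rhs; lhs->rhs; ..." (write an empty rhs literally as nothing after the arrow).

ba->a; bba->b

  | ccbb
  | baccb => accb
  | baccaaabb => accaaabb
  | bacccaaca => acccaaca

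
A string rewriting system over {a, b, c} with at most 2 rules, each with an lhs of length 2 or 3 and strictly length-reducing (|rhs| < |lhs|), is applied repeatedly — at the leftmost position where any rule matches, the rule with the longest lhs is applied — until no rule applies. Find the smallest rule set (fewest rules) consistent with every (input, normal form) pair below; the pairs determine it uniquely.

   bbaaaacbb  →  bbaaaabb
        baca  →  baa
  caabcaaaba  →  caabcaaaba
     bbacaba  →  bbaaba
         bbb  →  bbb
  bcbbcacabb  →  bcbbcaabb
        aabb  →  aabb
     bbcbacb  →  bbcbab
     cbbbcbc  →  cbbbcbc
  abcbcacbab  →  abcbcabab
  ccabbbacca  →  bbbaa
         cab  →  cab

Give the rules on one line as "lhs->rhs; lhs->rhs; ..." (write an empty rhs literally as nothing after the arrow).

ac->a; cca->

  | bbaaaacbb => bbaaaabb
  | baca => baa
  | caabcaaaba
  | bbacaba => bbaaba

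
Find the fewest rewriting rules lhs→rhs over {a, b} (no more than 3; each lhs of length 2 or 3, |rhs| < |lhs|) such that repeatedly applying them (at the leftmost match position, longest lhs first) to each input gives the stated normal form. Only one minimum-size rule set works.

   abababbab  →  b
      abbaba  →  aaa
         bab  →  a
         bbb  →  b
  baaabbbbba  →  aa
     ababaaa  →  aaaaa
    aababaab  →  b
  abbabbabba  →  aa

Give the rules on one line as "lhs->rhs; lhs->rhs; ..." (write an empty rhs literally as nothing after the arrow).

  | abababbab => aababbab => aaabbab => aabbab => abbab => bbab => aab => ab => b
  | abbaba => bbaba => aaba => aaa
  | bab => bb => a
  | bbb => ab => b

ab->b; aba->aa; bb->a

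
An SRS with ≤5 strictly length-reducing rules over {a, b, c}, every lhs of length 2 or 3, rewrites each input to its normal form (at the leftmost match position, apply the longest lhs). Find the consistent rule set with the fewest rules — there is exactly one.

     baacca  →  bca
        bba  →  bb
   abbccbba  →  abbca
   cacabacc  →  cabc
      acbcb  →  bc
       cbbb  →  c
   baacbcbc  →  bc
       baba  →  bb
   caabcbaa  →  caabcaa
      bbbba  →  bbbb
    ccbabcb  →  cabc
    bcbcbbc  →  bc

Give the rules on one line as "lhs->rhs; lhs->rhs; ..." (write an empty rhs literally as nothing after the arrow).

  | baacca => bacca => bcca => bca
  | bba => bb
  | abbccbba => abbcbba => abbcba => abbca
  | cacabacc => cabacc => cabcc => cabc

ac->; ba->b; cb->c; cc->c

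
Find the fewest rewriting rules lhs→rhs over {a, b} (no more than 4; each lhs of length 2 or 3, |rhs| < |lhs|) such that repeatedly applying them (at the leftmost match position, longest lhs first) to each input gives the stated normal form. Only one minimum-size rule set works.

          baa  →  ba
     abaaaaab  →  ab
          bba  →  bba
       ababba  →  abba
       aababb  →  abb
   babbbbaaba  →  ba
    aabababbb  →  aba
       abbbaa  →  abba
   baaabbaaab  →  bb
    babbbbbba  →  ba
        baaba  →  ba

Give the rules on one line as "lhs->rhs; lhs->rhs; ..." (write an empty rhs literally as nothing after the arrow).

  | baa => ba
  | abaaaaab => abbaaab => abbbab => abaab => abab => ab
  | bba
  | ababba => abba

aa->a; aaa->ba; bab->b; bbb->ba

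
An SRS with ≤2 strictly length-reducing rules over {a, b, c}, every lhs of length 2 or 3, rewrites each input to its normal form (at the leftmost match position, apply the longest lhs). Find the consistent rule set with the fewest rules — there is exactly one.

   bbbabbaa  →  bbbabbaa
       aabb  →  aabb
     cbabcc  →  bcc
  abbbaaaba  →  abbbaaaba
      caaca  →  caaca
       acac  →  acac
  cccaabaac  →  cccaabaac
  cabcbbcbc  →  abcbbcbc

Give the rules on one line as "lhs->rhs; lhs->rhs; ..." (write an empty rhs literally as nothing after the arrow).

  | bbbabbaa
  | aabb
  | cbabcc => bcc
  | abbbaaaba

cab->ab; cba->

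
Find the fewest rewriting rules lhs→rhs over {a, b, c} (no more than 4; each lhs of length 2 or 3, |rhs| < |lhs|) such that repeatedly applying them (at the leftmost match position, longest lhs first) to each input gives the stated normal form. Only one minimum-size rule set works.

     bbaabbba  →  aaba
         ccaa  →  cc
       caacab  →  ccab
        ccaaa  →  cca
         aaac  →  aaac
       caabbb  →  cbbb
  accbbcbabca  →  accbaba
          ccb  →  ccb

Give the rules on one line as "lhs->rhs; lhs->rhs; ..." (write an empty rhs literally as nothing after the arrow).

  | bbaabbba => aabbba => aaba
  | ccaa => cc
  | caacab => ccab
  | ccaaa => cca

bba->a; bc->b; caa->c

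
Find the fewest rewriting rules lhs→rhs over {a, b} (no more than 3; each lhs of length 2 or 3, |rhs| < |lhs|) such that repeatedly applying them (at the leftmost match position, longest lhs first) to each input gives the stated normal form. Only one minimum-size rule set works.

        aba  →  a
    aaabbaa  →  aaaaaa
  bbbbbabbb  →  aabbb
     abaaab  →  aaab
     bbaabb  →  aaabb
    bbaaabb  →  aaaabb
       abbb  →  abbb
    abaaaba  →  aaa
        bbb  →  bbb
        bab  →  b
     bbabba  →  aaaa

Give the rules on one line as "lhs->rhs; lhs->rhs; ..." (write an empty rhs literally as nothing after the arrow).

ba->; bba->aa

  | aba => a
  | aaabbaa => aaaaaa
  | bbbbbabbb => bbbaabbb => baaabbb => aabbb
  | abaaab => aaab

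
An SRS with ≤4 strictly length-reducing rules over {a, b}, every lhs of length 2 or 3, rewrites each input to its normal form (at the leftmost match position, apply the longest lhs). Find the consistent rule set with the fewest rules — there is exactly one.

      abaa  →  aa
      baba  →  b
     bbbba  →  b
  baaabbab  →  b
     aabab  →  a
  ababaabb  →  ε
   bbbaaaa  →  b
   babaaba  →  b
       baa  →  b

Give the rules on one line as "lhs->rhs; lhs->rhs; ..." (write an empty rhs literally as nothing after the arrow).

  | abaa => aa
  | baba => bba => ba => b
  | bbbba => bbba => bba => ba => b
  | baaabbab => baabbab => babbab => bbbab => bbab => bab => bb => b

ab->; ba->b; bb->b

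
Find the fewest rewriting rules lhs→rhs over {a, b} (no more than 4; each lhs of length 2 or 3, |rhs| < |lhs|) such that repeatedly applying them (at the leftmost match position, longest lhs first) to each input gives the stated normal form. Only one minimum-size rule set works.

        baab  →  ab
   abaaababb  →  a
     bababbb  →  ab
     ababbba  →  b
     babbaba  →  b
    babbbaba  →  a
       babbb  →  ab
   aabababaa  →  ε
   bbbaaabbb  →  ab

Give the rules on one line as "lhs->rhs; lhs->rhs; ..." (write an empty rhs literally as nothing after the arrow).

  | baab => ab
  | abaaababb => aaababb => bababb => babb => bb => a
  | bababbb => babbb => bbb => ab
  | ababbba => abbba => aaba => bba => aa => b

aa->b; ba->; bb->a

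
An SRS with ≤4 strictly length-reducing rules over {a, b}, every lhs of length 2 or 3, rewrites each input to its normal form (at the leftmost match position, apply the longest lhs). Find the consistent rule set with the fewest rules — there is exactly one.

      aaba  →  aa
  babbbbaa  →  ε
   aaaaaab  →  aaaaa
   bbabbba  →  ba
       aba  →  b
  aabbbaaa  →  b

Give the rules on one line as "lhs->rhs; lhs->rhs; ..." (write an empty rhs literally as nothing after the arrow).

  | aaba => aa
  | babbbbaa => baabaa => baa => ε
  | aaaaaab => aaaaa
  | bbabbba => bbaaa => ba

aab->a; aba->b; baa->; bbb->a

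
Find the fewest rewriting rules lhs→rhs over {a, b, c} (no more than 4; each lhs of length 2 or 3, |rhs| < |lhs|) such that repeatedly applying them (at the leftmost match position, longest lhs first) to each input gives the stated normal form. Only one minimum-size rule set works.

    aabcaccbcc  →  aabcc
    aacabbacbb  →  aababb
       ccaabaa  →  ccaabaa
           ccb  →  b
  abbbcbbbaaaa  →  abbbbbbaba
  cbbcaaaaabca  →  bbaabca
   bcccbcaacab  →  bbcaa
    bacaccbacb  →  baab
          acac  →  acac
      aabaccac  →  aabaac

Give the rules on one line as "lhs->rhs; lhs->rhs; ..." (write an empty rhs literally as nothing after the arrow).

  | aabcaccbcc => aabcabcc => aabcc
  | aacabbacbb => aabacbb => aababb
  | ccaabaa
  | ccb => cb => b

aaa->ab; acc->a; cab->; cb->b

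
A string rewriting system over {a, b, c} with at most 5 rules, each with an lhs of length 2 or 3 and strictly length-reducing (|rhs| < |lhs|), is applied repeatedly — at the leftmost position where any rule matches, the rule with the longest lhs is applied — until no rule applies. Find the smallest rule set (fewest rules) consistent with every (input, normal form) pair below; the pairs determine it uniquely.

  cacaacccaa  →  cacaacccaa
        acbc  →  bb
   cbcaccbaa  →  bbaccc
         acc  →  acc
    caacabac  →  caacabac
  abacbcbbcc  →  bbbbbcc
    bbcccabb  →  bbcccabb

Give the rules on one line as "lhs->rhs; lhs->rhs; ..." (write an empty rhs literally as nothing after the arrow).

  | cacaacccaa
  | acbc => cbc => bb
  | cbcaccbaa => bbaccbaa => bbaccc
  | acc

abc->bc; acb->cb; baa->c; cbc->bb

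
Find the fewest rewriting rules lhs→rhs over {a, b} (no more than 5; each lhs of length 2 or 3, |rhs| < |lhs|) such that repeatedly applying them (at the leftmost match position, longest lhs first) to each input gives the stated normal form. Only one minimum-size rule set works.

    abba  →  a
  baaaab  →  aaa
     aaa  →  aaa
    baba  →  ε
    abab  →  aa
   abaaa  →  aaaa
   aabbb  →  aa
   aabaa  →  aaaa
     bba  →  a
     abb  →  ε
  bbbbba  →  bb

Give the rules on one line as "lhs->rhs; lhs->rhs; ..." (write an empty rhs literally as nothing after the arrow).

ab->a; abb->ba; ba->; bba->ab

  | abba => baa => a
  | baaaab => aaab => aaa
  | aaa
  | baba => ba => ε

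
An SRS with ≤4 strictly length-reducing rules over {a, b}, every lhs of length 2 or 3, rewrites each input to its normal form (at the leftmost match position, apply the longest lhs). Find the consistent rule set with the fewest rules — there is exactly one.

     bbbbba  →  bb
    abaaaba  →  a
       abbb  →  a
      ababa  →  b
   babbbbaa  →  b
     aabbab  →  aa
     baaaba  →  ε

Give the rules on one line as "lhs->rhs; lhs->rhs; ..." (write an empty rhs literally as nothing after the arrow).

aba->; ba->b; baa->; bbb->

  | bbbbba => bba => bb
  | abaaaba => aaba => a
  | abbb => a
  | ababa => ba => b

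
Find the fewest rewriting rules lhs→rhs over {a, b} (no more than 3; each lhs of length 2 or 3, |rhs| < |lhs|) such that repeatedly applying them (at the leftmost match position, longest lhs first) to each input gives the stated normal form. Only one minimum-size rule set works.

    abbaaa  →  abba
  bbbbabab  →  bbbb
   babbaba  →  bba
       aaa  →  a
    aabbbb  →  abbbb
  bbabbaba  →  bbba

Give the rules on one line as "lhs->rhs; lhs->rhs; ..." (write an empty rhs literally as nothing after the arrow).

aa->a; bab->b

  | abbaaa => abbaa => abba
  | bbbbabab => bbbbab => bbbb
  | babbaba => bbaba => bba
  | aaa => aa => a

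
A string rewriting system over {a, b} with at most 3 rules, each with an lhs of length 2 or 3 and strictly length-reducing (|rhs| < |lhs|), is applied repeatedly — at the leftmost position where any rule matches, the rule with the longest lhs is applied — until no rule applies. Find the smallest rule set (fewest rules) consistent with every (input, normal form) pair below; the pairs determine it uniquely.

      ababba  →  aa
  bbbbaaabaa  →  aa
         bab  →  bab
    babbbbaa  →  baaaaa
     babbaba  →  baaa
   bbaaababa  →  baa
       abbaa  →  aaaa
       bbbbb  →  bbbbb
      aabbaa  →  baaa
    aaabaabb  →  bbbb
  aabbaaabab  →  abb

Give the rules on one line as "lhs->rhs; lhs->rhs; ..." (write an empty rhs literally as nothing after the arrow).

  | ababba => bba => aa
  | bbbbaaabaa => bbaaaabaa => aaaaabaa => aaabbaa => abbbaa => abaaa => aa
  | bab
  | babbbbaa => babbaaa => baaaaa

aab->bb; aba->; bba->aa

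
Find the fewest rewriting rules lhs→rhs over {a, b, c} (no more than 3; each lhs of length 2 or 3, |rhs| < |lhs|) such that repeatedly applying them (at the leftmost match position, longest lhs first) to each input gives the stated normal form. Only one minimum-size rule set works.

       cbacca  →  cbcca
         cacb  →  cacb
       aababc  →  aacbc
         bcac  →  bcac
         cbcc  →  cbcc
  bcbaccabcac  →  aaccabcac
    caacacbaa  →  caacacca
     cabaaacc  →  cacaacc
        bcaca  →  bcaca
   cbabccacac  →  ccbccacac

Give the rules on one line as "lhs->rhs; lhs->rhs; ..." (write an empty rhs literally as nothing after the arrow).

  | cbacca => cbcca
  | cacb
  | aababc => aacbc
  | bcac

ba->c; bac->bc; bcb->a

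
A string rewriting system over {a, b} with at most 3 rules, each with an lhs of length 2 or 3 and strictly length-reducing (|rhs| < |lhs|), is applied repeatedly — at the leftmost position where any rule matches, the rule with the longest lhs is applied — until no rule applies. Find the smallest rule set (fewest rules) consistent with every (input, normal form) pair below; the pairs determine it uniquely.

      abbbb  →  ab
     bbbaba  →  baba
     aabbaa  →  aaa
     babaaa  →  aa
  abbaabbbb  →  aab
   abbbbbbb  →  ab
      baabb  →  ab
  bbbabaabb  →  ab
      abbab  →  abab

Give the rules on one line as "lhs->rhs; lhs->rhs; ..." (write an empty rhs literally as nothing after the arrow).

baa->a; bb->b

  | abbbb => abbb => abb => ab
  | bbbaba => bbaba => baba
  | aabbaa => aabaa => aaa
  | babaaa => baaa => aa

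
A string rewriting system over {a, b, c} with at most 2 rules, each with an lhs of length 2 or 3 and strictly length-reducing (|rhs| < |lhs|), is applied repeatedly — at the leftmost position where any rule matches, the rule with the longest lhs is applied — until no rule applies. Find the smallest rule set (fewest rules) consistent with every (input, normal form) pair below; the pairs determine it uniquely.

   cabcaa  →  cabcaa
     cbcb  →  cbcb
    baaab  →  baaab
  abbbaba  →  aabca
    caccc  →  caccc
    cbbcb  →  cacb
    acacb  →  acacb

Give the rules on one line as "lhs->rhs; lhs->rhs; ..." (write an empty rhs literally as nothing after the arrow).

  | cabcaa
  | cbcb
  | baaab
  | abbbaba => aababa => aabca

bab->bc; bb->a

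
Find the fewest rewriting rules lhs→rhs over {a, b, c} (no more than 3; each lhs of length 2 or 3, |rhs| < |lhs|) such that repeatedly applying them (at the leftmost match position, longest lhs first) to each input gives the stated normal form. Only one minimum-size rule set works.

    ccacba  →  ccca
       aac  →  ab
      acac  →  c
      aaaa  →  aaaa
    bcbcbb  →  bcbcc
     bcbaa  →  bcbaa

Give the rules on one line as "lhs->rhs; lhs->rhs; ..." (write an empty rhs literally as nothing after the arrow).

  | ccacba => ccbba => ccca
  | aac => ab
  | acac => bac => bb => c
  | aaaa

ac->b; bb->c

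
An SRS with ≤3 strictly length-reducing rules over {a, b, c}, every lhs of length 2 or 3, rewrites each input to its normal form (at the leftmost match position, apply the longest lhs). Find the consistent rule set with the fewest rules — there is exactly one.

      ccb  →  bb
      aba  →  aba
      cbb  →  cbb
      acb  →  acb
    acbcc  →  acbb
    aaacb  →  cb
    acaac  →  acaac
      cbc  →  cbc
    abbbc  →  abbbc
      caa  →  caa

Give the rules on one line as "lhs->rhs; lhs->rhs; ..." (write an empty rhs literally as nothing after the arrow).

aaa->; cc->b

  | ccb => bb
  | aba
  | cbb
  | acb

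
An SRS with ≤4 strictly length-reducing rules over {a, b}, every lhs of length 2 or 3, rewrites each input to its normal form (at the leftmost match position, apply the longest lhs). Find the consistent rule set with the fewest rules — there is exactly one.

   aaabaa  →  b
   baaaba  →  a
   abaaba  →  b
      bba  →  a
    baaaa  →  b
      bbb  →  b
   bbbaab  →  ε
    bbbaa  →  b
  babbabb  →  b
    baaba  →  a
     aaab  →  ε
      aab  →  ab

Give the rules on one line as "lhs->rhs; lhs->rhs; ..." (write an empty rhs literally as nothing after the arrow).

aa->b; aab->ab; ba->b; bb->

  | aaabaa => babaa => bbaa => aa => b
  | baaaba => baaba => baba => bba => a
  | abaaba => ababa => abba => aa => b
  | bba => a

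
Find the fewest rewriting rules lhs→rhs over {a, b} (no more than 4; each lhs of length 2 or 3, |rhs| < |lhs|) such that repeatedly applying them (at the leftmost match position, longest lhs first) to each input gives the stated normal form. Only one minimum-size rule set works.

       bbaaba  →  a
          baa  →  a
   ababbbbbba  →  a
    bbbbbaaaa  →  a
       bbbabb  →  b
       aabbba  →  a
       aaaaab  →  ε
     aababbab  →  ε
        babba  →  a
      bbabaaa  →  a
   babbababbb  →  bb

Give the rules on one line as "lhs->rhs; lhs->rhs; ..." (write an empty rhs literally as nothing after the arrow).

aa->a; ab->; ba->a

  | bbaaba => baaba => aaba => aba => a
  | baa => aa => a
  | ababbbbbba => abbbbbba => bbbbba => bbbba => bbba => bba => ba => a
  | bbbbbaaaa => bbbbaaaa => bbbaaaa => bbaaaa => baaaa => aaaa => aaa => aa => a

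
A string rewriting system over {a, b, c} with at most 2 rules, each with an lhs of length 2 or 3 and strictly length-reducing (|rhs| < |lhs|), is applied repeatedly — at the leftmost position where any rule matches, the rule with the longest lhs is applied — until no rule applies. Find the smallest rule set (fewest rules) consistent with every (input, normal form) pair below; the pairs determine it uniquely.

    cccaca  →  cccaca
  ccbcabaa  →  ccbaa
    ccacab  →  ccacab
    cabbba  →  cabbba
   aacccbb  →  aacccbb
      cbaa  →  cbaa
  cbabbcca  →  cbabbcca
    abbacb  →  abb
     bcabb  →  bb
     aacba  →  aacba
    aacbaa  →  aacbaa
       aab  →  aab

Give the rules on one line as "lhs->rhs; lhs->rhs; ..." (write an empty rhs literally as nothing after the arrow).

  | cccaca
  | ccbcabaa => ccbaa
  | ccacab
  | cabbba

bac->; bca->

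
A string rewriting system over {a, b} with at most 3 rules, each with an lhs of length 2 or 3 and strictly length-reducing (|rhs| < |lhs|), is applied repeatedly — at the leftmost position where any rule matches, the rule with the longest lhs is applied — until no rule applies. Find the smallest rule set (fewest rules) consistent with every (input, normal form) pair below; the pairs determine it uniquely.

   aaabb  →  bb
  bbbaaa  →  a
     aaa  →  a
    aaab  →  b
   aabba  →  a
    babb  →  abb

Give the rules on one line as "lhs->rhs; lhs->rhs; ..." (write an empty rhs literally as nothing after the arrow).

aa->a; aab->b; ba->a

  | aaabb => aabb => bb
  | bbbaaa => bbaaa => baaa => aaa => aa => a
  | aaa => aa => a
  | aaab => aab => b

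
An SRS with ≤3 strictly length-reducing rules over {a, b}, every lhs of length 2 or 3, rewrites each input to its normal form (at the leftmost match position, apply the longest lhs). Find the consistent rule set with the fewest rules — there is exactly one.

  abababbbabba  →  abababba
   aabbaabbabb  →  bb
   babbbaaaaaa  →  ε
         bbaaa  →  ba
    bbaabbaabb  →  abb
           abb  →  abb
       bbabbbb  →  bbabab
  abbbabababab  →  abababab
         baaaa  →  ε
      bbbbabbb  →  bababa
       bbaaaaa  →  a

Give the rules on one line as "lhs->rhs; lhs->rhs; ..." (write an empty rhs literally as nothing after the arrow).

aa->; baa->; bbb->ba

  | abababbbabba => abababaabba => abababba
  | aabbaabbabb => bbaabbabb => bbbabb => baabb => bb
  | babbbaaaaaa => babaaaaaaa => baaaaaa => aaaa => aa => ε
  | bbaaa => ba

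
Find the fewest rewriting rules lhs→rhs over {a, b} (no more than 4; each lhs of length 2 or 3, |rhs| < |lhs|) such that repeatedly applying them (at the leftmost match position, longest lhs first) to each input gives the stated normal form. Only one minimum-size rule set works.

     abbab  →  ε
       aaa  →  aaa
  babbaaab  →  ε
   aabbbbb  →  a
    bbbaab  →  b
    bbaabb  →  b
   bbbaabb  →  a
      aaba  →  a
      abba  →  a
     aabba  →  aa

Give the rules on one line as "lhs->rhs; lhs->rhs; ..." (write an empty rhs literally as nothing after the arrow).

  | abbab => bab => ab => ε
  | aaa
  | babbaaab => abbaaab => baaab => aaab => ab => ε
  | aabbbbb => bbbbb => abbb => bb => a

aab->b; ab->; ba->a; bb->a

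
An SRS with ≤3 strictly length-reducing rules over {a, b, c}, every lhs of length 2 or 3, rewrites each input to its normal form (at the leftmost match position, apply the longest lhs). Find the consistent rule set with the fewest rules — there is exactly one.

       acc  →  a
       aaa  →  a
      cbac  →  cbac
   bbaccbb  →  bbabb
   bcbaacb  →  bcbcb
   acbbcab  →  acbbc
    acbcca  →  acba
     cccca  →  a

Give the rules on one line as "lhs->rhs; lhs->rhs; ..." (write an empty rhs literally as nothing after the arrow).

aa->; cab->c; cc->

  | acc => a
  | aaa => a
  | cbac
  | bbaccbb => bbabb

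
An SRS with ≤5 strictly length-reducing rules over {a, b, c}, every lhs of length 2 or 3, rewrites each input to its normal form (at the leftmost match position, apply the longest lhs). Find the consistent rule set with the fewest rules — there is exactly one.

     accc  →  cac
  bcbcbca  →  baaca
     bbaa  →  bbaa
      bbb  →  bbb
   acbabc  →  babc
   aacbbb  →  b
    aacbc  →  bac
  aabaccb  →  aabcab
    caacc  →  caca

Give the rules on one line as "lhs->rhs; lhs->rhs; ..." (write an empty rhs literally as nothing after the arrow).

  | accc => cac
  | bcbcbca => bacbca => baaca
  | bbaa
  | bbb

aaa->ba; abb->; acc->ca; cb->a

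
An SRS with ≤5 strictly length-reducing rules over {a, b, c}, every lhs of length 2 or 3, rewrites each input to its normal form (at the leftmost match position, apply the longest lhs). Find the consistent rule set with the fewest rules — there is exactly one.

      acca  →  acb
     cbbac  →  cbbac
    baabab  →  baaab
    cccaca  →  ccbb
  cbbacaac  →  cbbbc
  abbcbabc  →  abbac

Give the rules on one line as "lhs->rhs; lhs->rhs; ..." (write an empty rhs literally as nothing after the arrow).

  | acca => acb
  | cbbac
  | baabab => baaab
  | cccaca => ccbca => ccbb

aca->c; bab->ab; ca->b; cab->a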